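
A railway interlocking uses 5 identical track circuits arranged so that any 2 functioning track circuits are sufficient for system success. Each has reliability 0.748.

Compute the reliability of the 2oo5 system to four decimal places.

0.9839

R = Σ_{i=2}^{5} C(5,i) p^i (1−p)^{5−i} with p = 0.748
C(5,2)·0.748^2·0.252^3 = 0.089537
C(5,3)·0.748^3·0.252^2 = 0.265770
C(5,4)·0.748^4·0.252^1 = 0.394436
C(5,5)·0.748^5·0.252^0 = 0.234157
Sum = 0.9839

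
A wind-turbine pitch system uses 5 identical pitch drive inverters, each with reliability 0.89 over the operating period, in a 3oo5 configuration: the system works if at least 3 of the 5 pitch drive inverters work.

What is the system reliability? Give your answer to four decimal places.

0.9888

R = Σ_{i=3}^{5} C(5,i) p^i (1−p)^{5−i} with p = 0.89
C(5,3)·0.89^3·0.11^2 = 0.085301
C(5,4)·0.89^4·0.11^1 = 0.345082
C(5,5)·0.89^5·0.11^0 = 0.558406
Sum = 0.9888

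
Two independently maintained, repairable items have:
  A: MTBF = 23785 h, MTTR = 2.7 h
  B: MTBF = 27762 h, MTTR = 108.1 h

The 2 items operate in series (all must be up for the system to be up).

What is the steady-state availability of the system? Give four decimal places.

0.9960

A(A) = MTBF/(MTBF+MTTR) = 23785/(23785+2.7) = 0.999886
A(B) = MTBF/(MTBF+MTTR) = 27762/(27762+108.1) = 0.996121
Series availability: 0.999886 × 0.996121 = 0.9960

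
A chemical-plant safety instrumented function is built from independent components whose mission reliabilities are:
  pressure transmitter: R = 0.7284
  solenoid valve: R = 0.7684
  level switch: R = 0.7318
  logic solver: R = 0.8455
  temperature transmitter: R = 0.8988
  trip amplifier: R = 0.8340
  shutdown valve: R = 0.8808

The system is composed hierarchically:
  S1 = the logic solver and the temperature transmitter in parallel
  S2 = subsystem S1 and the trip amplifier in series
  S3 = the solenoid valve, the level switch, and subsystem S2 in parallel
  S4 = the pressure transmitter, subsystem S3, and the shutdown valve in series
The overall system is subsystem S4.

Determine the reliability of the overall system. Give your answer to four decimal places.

Parallel (logic solver and temperature transmitter): 1 − (1 − 0.845500)(1 − 0.898800) = 0.984365
Series ([0.984365] and trip amplifier): 0.984365 × 0.834000 = 0.820960
Parallel (solenoid valve, level switch, and [0.820960]): 1 − (1 − 0.768400)(1 − 0.731800)(1 − 0.820960) = 0.988879
Series (pressure transmitter, [0.988879], and shutdown valve): 0.728400 × 0.988879 × 0.880800 = 0.6344

0.6344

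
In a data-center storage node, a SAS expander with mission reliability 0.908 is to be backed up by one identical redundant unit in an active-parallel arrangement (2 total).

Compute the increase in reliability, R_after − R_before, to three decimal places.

R_before = 0.908
R_after = 1 − (1 − 0.908)^2 = 0.992
ΔR = 0.992 − 0.908 = 0.084

0.084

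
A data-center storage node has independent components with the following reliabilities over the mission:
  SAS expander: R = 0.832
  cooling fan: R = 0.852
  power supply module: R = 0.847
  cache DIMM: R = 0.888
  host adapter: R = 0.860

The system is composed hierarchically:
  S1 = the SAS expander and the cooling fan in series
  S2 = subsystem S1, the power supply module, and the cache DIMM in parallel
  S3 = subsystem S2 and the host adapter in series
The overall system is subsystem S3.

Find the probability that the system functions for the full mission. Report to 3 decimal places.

Series (SAS expander and cooling fan): 0.83200 × 0.85200 = 0.70886
Parallel ([0.70886], power supply module, and cache DIMM): 1 − (1 − 0.70886)(1 − 0.84700)(1 − 0.88800) = 0.99501
Series ([0.99501] and host adapter): 0.99501 × 0.86000 = 0.856

0.856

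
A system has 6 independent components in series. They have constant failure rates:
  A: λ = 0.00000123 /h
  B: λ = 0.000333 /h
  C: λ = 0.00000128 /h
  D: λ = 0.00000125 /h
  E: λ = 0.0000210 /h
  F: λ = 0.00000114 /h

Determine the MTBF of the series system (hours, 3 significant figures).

Series of exponential components: λ_sys = Σ λ_i
λ_sys = 0.00000123 + 0.000333 + 0.00000128 + 0.00000125 + 0.0000210 + 0.00000114 = 3.5890e-04 /h
MTBF = 1 / λ_sys = 2790 h

2790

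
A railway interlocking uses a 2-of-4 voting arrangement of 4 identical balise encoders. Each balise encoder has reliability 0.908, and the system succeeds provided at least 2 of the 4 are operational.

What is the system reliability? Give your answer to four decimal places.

0.9971

R = Σ_{i=2}^{4} C(4,i) p^i (1−p)^{4−i} with p = 0.908
C(4,2)·0.908^2·0.092^2 = 0.041870
C(4,3)·0.908^3·0.092^1 = 0.275490
C(4,4)·0.908^4·0.092^0 = 0.679741
Sum = 0.9971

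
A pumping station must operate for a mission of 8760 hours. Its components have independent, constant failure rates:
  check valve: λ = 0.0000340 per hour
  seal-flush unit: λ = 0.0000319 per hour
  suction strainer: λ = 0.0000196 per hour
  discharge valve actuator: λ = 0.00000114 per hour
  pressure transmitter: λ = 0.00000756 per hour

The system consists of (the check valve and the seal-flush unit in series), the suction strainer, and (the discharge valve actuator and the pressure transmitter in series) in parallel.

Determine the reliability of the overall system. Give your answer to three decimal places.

0.995

R(check valve) = exp(−0.0000340 × 8760) = 0.74242
R(seal-flush unit) = exp(−0.0000319 × 8760) = 0.75620
R(suction strainer) = exp(−0.0000196 × 8760) = 0.84224
R(discharge valve actuator) = exp(−0.00000114 × 8760) = 0.99006
R(pressure transmitter) = exp(−0.00000756 × 8760) = 0.93592
Series (check valve and seal-flush unit): 0.74242 × 0.75620 = 0.56142
Series (discharge valve actuator and pressure transmitter): 0.99006 × 0.93592 = 0.92662
Parallel ([0.56142], suction strainer, and [0.92662]): 1 − (1 − 0.56142)(1 − 0.84224)(1 − 0.92662) = 0.995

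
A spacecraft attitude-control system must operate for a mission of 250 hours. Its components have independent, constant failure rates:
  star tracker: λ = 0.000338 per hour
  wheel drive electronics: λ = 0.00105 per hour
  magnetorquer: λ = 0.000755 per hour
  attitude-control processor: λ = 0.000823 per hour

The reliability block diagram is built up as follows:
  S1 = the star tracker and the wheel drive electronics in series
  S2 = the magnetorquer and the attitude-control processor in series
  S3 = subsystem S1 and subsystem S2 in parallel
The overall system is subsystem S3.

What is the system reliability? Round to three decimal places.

0.904

R(star tracker) = exp(−0.000338 × 250) = 0.91897
R(wheel drive electronics) = exp(−0.00105 × 250) = 0.76913
R(magnetorquer) = exp(−0.000755 × 250) = 0.82799
R(attitude-control processor) = exp(−0.000823 × 250) = 0.81404
Series (star tracker and wheel drive electronics): 0.91897 × 0.76913 = 0.70681
Series (magnetorquer and attitude-control processor): 0.82799 × 0.81404 = 0.67402
Parallel ([0.70681] and [0.67402]): 1 − (1 − 0.70681)(1 − 0.67402) = 0.904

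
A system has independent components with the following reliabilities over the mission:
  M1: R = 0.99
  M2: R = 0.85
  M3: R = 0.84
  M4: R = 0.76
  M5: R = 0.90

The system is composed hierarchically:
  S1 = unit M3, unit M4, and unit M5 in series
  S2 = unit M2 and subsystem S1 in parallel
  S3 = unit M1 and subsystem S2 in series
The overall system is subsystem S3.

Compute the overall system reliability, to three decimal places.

0.927

Series (M3, M4, and M5): 0.84000 × 0.76000 × 0.90000 = 0.57456
Parallel (M2 and [0.57456]): 1 − (1 − 0.85000)(1 − 0.57456) = 0.93618
Series (M1 and [0.93618]): 0.99000 × 0.93618 = 0.927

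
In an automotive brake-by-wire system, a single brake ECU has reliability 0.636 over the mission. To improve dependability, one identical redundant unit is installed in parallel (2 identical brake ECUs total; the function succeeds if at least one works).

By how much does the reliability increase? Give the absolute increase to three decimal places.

R_before = 0.636
R_after = 1 − (1 − 0.636)^2 = 0.868
ΔR = 0.868 − 0.636 = 0.232

0.232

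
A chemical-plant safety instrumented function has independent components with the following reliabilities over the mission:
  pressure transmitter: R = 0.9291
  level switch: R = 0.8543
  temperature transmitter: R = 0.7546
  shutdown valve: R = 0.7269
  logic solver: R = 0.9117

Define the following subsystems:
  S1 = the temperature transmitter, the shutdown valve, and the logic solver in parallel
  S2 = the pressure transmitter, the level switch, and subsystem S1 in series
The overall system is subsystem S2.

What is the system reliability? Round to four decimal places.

0.7890

Parallel (temperature transmitter, shutdown valve, and logic solver): 1 − (1 − 0.754600)(1 − 0.726900)(1 − 0.911700) = 0.994082
Series (pressure transmitter, level switch, and [0.994082]): 0.929100 × 0.854300 × 0.994082 = 0.7890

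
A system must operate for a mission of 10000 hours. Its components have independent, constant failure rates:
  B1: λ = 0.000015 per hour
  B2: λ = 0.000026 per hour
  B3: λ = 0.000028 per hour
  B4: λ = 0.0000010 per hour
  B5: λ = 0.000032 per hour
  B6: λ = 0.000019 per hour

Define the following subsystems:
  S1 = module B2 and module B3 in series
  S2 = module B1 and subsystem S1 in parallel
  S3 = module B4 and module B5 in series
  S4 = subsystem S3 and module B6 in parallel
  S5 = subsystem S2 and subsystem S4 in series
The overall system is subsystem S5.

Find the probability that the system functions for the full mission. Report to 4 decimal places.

0.8961

R(B1) = exp(−0.000015 × 10000) = 0.860708
R(B2) = exp(−0.000026 × 10000) = 0.771052
R(B3) = exp(−0.000028 × 10000) = 0.755784
R(B4) = exp(−0.0000010 × 10000) = 0.990050
R(B5) = exp(−0.000032 × 10000) = 0.726149
R(B6) = exp(−0.000019 × 10000) = 0.826959
Series (B2 and B3): 0.771052 × 0.755784 = 0.582749
Parallel (B1 and [0.582749]): 1 − (1 − 0.860708)(1 − 0.582749) = 0.941880
Series (B4 and B5): 0.990050 × 0.726149 = 0.718924
Parallel ([0.718924] and B6): 1 − (1 − 0.718924)(1 − 0.826959) = 0.951362
Series ([0.941880] and [0.951362]): 0.941880 × 0.951362 = 0.8961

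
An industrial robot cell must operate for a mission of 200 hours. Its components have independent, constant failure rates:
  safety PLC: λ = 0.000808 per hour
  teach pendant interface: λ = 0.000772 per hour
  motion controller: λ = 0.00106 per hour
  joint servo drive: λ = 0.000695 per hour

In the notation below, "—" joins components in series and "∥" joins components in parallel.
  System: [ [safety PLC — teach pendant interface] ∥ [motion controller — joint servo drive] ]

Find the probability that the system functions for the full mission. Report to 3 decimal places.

0.920

R(safety PLC) = exp(−0.000808 × 200) = 0.85078
R(teach pendant interface) = exp(−0.000772 × 200) = 0.85693
R(motion controller) = exp(−0.00106 × 200) = 0.80896
R(joint servo drive) = exp(−0.000695 × 200) = 0.87023
Series (safety PLC and teach pendant interface): 0.85078 × 0.85693 = 0.72906
Series (motion controller and joint servo drive): 0.80896 × 0.87023 = 0.70398
Parallel ([0.72906] and [0.70398]): 1 − (1 − 0.72906)(1 − 0.70398) = 0.920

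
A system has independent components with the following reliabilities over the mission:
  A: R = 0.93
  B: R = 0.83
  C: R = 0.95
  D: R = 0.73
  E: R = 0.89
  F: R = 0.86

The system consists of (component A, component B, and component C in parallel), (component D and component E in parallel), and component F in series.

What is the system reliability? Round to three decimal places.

Parallel (A, B, and C): 1 − (1 − 0.93000)(1 − 0.83000)(1 − 0.95000) = 0.99941
Parallel (D and E): 1 − (1 − 0.73000)(1 − 0.89000) = 0.97030
Series ([0.99941], [0.97030], and F): 0.99941 × 0.97030 × 0.86000 = 0.834

0.834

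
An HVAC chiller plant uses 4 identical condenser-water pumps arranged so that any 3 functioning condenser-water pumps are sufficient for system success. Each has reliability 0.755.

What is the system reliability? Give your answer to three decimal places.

R = Σ_{i=3}^{4} C(4,i) p^i (1−p)^{4−i} with p = 0.755
C(4,3)·0.755^3·0.245^1 = 0.42176
C(4,4)·0.755^4·0.245^0 = 0.32493
Sum = 0.747

0.747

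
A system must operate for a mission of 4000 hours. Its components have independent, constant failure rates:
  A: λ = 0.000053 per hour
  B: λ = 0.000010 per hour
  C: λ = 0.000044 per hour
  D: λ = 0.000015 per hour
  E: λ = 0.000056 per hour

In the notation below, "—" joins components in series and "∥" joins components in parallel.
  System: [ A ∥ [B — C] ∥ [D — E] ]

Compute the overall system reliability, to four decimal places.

0.9908

R(A) = exp(−0.000053 × 4000) = 0.808965
R(B) = exp(−0.000010 × 4000) = 0.960789
R(C) = exp(−0.000044 × 4000) = 0.838618
R(D) = exp(−0.000015 × 4000) = 0.941765
R(E) = exp(−0.000056 × 4000) = 0.799315
Series (B and C): 0.960789 × 0.838618 = 0.805735
Series (D and E): 0.941765 × 0.799315 = 0.752767
Parallel (A, [0.805735], and [0.752767]): 1 − (1 − 0.808965)(1 − 0.805735)(1 − 0.752767) = 0.9908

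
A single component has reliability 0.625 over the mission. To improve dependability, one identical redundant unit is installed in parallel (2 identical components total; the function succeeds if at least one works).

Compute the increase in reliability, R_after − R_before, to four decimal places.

R_before = 0.625
R_after = 1 − (1 − 0.625)^2 = 0.8594
ΔR = 0.8594 − 0.625 = 0.2344

0.2344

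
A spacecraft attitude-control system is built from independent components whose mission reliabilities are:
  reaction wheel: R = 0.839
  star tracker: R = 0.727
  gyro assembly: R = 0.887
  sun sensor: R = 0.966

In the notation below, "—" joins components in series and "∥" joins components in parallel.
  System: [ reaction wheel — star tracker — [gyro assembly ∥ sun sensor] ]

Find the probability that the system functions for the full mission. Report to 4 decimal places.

0.6076

Parallel (gyro assembly and sun sensor): 1 − (1 − 0.887000)(1 − 0.966000) = 0.996158
Series (reaction wheel, star tracker, and [0.996158]): 0.839000 × 0.727000 × 0.996158 = 0.6076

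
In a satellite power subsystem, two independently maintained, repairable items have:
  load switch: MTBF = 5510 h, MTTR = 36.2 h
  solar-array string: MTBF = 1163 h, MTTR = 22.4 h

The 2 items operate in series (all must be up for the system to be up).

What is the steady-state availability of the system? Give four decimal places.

0.9747

A(load switch) = MTBF/(MTBF+MTTR) = 5510/(5510+36.2) = 0.993473
A(solar-array string) = MTBF/(MTBF+MTTR) = 1163/(1163+22.4) = 0.981103
Series availability: 0.993473 × 0.981103 = 0.9747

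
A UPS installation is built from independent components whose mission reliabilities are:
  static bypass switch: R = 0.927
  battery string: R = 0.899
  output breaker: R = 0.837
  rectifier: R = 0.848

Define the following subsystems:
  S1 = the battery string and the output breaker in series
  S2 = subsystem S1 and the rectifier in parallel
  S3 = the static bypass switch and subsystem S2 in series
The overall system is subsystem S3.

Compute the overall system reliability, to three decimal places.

Series (battery string and output breaker): 0.89900 × 0.83700 = 0.75246
Parallel ([0.75246] and rectifier): 1 − (1 − 0.75246)(1 − 0.84800) = 0.96237
Series (static bypass switch and [0.96237]): 0.92700 × 0.96237 = 0.892

0.892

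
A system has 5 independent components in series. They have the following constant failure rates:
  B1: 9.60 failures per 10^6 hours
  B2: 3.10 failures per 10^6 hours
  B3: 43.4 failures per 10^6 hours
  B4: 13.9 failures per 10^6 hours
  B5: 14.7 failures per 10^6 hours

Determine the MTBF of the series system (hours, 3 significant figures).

11800

Series of exponential components: λ_sys = Σ λ_i
λ_sys = 0.00000960 + 0.00000310 + 0.0000434 + 0.0000139 + 0.0000147 = 8.4700e-05 /h
MTBF = 1 / λ_sys = 11800 h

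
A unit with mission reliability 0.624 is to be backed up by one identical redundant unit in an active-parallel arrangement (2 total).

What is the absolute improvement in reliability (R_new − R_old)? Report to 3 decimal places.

0.235

R_before = 0.624
R_after = 1 − (1 − 0.624)^2 = 0.859
ΔR = 0.859 − 0.624 = 0.235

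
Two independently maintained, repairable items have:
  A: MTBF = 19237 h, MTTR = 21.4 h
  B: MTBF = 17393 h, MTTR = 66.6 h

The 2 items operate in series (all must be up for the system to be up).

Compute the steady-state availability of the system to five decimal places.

0.99508

A(A) = MTBF/(MTBF+MTTR) = 19237/(19237+21.4) = 0.998889
A(B) = MTBF/(MTBF+MTTR) = 17393/(17393+66.6) = 0.996185
Series availability: 0.998889 × 0.996185 = 0.99508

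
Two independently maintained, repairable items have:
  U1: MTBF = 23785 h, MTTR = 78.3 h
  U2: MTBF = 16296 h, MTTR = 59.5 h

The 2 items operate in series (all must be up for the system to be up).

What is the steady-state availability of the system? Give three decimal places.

A(U1) = MTBF/(MTBF+MTTR) = 23785/(23785+78.3) = 0.996719
A(U2) = MTBF/(MTBF+MTTR) = 16296/(16296+59.5) = 0.996362
Series availability: 0.996719 × 0.996362 = 0.993

0.993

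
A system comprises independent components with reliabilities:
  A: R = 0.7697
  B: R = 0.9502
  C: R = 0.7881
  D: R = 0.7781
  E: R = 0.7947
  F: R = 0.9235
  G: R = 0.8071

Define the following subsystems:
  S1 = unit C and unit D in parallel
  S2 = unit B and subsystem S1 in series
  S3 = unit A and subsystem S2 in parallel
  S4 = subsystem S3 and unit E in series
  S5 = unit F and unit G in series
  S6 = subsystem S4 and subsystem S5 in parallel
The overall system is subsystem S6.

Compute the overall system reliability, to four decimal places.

0.9433

Parallel (C and D): 1 − (1 − 0.788100)(1 − 0.778100) = 0.952979
Series (B and [0.952979]): 0.950200 × 0.952979 = 0.905521
Parallel (A and [0.905521]): 1 − (1 − 0.769700)(1 − 0.905521) = 0.978241
Series ([0.978241] and E): 0.978241 × 0.794700 = 0.777408
Series (F and G): 0.923500 × 0.807100 = 0.745357
Parallel ([0.777408] and [0.745357]): 1 − (1 − 0.777408)(1 − 0.745357) = 0.9433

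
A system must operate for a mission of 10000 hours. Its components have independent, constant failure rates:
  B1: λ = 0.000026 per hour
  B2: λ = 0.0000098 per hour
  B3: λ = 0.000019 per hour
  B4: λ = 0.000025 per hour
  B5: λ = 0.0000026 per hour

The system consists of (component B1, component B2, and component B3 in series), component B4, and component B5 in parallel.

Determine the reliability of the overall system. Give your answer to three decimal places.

0.998

R(B1) = exp(−0.000026 × 10000) = 0.77105
R(B2) = exp(−0.0000098 × 10000) = 0.90665
R(B3) = exp(−0.000019 × 10000) = 0.82696
R(B4) = exp(−0.000025 × 10000) = 0.77880
R(B5) = exp(−0.0000026 × 10000) = 0.97434
Series (B1, B2, and B3): 0.77105 × 0.90665 × 0.82696 = 0.57810
Parallel ([0.57810], B4, and B5): 1 − (1 − 0.57810)(1 − 0.77880)(1 − 0.97434) = 0.998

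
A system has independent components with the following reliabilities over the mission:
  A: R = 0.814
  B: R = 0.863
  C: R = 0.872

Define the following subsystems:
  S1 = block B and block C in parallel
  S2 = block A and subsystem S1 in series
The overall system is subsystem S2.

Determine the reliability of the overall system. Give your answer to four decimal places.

Parallel (B and C): 1 − (1 − 0.863000)(1 − 0.872000) = 0.982464
Series (A and [0.982464]): 0.814000 × 0.982464 = 0.7997

0.7997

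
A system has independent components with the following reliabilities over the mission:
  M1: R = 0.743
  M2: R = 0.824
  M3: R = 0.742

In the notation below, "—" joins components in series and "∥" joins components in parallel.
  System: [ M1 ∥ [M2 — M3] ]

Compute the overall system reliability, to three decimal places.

Series (M2 and M3): 0.82400 × 0.74200 = 0.61141
Parallel (M1 and [0.61141]): 1 − (1 − 0.74300)(1 − 0.61141) = 0.900

0.900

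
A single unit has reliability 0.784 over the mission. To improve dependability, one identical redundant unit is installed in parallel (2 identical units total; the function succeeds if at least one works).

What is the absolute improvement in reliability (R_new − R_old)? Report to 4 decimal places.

R_before = 0.784
R_after = 1 − (1 − 0.784)^2 = 0.9533
ΔR = 0.9533 − 0.784 = 0.1693

0.1693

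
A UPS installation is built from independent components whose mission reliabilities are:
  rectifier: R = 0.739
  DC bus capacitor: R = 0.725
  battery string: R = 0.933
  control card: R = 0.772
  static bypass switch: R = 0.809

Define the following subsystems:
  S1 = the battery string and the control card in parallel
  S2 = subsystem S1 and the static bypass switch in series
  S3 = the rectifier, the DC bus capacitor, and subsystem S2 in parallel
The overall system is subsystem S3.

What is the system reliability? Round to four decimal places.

0.9854

Parallel (battery string and control card): 1 − (1 − 0.933000)(1 − 0.772000) = 0.984724
Series ([0.984724] and static bypass switch): 0.984724 × 0.809000 = 0.796642
Parallel (rectifier, DC bus capacitor, and [0.796642]): 1 − (1 − 0.739000)(1 − 0.725000)(1 − 0.796642) = 0.9854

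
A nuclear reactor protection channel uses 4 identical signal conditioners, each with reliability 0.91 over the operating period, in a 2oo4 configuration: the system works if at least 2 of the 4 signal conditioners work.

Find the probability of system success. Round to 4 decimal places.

0.9973

R = Σ_{i=2}^{4} C(4,i) p^i (1−p)^{4−i} with p = 0.91
C(4,2)·0.91^2·0.09^2 = 0.040246
C(4,3)·0.91^3·0.09^1 = 0.271286
C(4,4)·0.91^4·0.09^0 = 0.685750
Sum = 0.9973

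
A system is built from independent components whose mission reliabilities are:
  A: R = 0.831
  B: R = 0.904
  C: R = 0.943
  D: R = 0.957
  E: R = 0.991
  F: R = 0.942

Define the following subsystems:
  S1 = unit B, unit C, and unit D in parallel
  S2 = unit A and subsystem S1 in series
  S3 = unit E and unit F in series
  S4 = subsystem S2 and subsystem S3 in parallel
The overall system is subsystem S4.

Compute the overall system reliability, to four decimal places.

0.9888

Parallel (B, C, and D): 1 − (1 − 0.904000)(1 − 0.943000)(1 − 0.957000) = 0.999765
Series (A and [0.999765]): 0.831000 × 0.999765 = 0.830805
Series (E and F): 0.991000 × 0.942000 = 0.933522
Parallel ([0.830805] and [0.933522]): 1 − (1 − 0.830805)(1 − 0.933522) = 0.9888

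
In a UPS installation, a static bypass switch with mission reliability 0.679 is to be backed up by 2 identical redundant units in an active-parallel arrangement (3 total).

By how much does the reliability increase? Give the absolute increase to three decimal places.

0.288

R_before = 0.679
R_after = 1 − (1 − 0.679)^3 = 0.967
ΔR = 0.967 − 0.679 = 0.288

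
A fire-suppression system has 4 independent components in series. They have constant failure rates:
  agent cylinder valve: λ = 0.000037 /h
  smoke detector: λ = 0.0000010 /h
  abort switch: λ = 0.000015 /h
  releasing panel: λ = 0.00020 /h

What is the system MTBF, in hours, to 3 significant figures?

3950

Series of exponential components: λ_sys = Σ λ_i
λ_sys = 0.000037 + 0.0000010 + 0.000015 + 0.00020 = 2.5300e-04 /h
MTBF = 1 / λ_sys = 3950 h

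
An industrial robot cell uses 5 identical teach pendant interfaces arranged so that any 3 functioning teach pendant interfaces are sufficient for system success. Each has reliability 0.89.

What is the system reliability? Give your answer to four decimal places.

0.9888

R = Σ_{i=3}^{5} C(5,i) p^i (1−p)^{5−i} with p = 0.89
C(5,3)·0.89^3·0.11^2 = 0.085301
C(5,4)·0.89^4·0.11^1 = 0.345082
C(5,5)·0.89^5·0.11^0 = 0.558406
Sum = 0.9888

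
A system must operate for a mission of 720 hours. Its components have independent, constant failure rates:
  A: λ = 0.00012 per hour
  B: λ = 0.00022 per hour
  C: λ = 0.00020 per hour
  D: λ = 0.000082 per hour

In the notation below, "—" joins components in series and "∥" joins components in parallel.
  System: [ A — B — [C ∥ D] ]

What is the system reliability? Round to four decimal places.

0.7768

R(A) = exp(−0.00012 × 720) = 0.917227
R(B) = exp(−0.00022 × 720) = 0.853508
R(C) = exp(−0.00020 × 720) = 0.865888
R(D) = exp(−0.000082 × 720) = 0.942669
Parallel (C and D): 1 − (1 − 0.865888)(1 − 0.942669) = 0.992311
Series (A, B, and [0.992311]): 0.917227 × 0.853508 × 0.992311 = 0.7768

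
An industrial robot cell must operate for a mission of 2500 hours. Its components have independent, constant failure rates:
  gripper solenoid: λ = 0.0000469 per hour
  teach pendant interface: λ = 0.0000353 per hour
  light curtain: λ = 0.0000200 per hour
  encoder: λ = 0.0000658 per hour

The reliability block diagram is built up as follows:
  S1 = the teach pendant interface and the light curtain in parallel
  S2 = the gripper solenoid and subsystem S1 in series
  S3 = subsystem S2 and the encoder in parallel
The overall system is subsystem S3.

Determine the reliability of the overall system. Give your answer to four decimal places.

R(gripper solenoid) = exp(−0.0000469 × 2500) = 0.889363
R(teach pendant interface) = exp(−0.0000353 × 2500) = 0.915532
R(light curtain) = exp(−0.0000200 × 2500) = 0.951229
R(encoder) = exp(−0.0000658 × 2500) = 0.848318
Parallel (teach pendant interface and light curtain): 1 − (1 − 0.915532)(1 − 0.951229) = 0.995880
Series (gripper solenoid and [0.995880]): 0.889363 × 0.995880 = 0.885699
Parallel ([0.885699] and encoder): 1 − (1 − 0.885699)(1 − 0.848318) = 0.9827

0.9827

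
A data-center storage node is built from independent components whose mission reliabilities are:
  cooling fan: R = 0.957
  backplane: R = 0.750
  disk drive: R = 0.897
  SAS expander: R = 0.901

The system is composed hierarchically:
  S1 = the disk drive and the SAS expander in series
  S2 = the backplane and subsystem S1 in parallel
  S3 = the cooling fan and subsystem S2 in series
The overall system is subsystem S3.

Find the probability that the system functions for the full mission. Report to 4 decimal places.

0.9111

Series (disk drive and SAS expander): 0.897000 × 0.901000 = 0.808197
Parallel (backplane and [0.808197]): 1 − (1 − 0.750000)(1 − 0.808197) = 0.952049
Series (cooling fan and [0.952049]): 0.957000 × 0.952049 = 0.9111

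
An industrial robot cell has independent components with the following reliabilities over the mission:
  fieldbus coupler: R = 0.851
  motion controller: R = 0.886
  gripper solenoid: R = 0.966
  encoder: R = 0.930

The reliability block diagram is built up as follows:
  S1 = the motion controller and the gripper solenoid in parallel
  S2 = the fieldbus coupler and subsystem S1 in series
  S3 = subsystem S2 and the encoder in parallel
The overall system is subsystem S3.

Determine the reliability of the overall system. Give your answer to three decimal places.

Parallel (motion controller and gripper solenoid): 1 − (1 − 0.88600)(1 − 0.96600) = 0.99612
Series (fieldbus coupler and [0.99612]): 0.85100 × 0.99612 = 0.84770
Parallel ([0.84770] and encoder): 1 − (1 − 0.84770)(1 − 0.93000) = 0.989

0.989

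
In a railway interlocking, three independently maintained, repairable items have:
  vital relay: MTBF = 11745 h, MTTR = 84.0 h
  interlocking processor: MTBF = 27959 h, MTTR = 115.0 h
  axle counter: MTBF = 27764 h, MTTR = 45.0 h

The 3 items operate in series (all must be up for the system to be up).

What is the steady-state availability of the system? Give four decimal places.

A(vital relay) = MTBF/(MTBF+MTTR) = 11745/(11745+84.0) = 0.992899
A(interlocking processor) = MTBF/(MTBF+MTTR) = 27959/(27959+115.0) = 0.995904
A(axle counter) = MTBF/(MTBF+MTTR) = 27764/(27764+45.0) = 0.998382
Series availability: 0.992899 × 0.995904 × 0.998382 = 0.9872

0.9872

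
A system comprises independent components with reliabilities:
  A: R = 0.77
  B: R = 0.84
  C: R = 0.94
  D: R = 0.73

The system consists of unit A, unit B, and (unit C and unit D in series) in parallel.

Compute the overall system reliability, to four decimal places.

0.9885

Series (C and D): 0.940000 × 0.730000 = 0.686200
Parallel (A, B, and [0.686200]): 1 − (1 − 0.770000)(1 − 0.840000)(1 − 0.686200) = 0.9885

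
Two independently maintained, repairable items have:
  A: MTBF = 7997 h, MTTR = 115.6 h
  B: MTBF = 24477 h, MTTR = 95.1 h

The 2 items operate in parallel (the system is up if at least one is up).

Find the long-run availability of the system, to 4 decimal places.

A(A) = MTBF/(MTBF+MTTR) = 7997/(7997+115.6) = 0.985751
A(B) = MTBF/(MTBF+MTTR) = 24477/(24477+95.1) = 0.996130
Parallel availability: 1 − (1 − 0.985751)(1 − 0.996130) = 0.9999

0.9999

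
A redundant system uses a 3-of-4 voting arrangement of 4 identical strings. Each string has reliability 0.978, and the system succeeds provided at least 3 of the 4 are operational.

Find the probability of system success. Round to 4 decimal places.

R = Σ_{i=3}^{4} C(4,i) p^i (1−p)^{4−i} with p = 0.978
C(4,3)·0.978^3·0.022^1 = 0.082319
C(4,4)·0.978^4·0.022^0 = 0.914862
Sum = 0.9972

0.9972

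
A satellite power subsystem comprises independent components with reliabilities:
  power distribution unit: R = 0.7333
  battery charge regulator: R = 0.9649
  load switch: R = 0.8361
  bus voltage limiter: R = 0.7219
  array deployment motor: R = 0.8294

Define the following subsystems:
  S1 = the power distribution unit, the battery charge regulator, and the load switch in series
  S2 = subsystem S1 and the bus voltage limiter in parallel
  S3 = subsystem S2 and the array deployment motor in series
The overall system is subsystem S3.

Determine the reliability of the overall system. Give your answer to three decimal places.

0.735

Series (power distribution unit, battery charge regulator, and load switch): 0.73330 × 0.96490 × 0.83610 = 0.59159
Parallel ([0.59159] and bus voltage limiter): 1 − (1 − 0.59159)(1 − 0.72190) = 0.88642
Series ([0.88642] and array deployment motor): 0.88642 × 0.82940 = 0.735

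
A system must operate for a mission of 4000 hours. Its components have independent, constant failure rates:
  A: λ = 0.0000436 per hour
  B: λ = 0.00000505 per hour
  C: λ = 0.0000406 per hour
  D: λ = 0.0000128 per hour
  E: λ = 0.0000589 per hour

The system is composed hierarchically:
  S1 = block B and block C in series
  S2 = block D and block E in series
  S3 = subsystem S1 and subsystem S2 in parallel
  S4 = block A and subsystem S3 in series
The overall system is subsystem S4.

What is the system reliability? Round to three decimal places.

0.805

R(A) = exp(−0.0000436 × 4000) = 0.83996
R(B) = exp(−0.00000505 × 4000) = 0.98000
R(C) = exp(−0.0000406 × 4000) = 0.85010
R(D) = exp(−0.0000128 × 4000) = 0.95009
R(E) = exp(−0.0000589 × 4000) = 0.79010
Series (B and C): 0.98000 × 0.85010 = 0.83310
Series (D and E): 0.95009 × 0.79010 = 0.75067
Parallel ([0.83310] and [0.75067]): 1 − (1 − 0.83310)(1 − 0.75067) = 0.95839
Series (A and [0.95839]): 0.83996 × 0.95839 = 0.805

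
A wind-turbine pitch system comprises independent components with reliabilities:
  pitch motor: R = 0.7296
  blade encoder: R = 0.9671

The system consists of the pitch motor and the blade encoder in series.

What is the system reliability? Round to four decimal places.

Series (pitch motor and blade encoder): 0.729600 × 0.967100 = 0.7056

0.7056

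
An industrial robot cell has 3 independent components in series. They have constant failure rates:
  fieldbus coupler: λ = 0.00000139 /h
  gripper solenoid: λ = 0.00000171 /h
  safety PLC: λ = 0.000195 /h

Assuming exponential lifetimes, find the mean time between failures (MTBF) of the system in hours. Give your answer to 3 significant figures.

5050

Series of exponential components: λ_sys = Σ λ_i
λ_sys = 0.00000139 + 0.00000171 + 0.000195 = 1.9810e-04 /h
MTBF = 1 / λ_sys = 5050 h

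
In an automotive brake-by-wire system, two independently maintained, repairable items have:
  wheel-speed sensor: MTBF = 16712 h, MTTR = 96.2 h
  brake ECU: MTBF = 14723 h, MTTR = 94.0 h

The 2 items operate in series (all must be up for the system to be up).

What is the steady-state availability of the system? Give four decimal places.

A(wheel-speed sensor) = MTBF/(MTBF+MTTR) = 16712/(16712+96.2) = 0.994277
A(brake ECU) = MTBF/(MTBF+MTTR) = 14723/(14723+94.0) = 0.993656
Series availability: 0.994277 × 0.993656 = 0.9880

0.9880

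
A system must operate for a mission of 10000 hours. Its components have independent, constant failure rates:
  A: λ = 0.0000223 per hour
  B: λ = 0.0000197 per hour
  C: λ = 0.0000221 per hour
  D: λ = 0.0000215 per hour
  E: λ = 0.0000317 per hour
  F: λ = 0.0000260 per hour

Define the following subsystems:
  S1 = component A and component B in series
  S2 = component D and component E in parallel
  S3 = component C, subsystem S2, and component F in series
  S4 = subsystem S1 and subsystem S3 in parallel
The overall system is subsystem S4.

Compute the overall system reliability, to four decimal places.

0.8579

R(A) = exp(−0.0000223 × 10000) = 0.800115
R(B) = exp(−0.0000197 × 10000) = 0.821191
R(C) = exp(−0.0000221 × 10000) = 0.801717
R(D) = exp(−0.0000215 × 10000) = 0.806541
R(E) = exp(−0.0000317 × 10000) = 0.728331
R(F) = exp(−0.0000260 × 10000) = 0.771052
Series (A and B): 0.800115 × 0.821191 = 0.657047
Parallel (D and E): 1 − (1 − 0.806541)(1 − 0.728331) = 0.947443
Series (C, [0.947443], and F): 0.801717 × 0.947443 × 0.771052 = 0.585677
Parallel ([0.657047] and [0.585677]): 1 − (1 − 0.657047)(1 − 0.585677) = 0.8579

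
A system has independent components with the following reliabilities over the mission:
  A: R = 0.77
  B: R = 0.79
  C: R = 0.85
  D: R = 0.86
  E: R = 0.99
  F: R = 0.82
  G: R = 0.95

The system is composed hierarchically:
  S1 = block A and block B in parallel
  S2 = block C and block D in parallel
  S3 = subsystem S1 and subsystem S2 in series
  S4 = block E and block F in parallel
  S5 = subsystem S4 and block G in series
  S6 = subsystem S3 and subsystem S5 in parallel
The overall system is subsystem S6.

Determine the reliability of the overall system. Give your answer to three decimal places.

0.996

Parallel (A and B): 1 − (1 − 0.77000)(1 − 0.79000) = 0.95170
Parallel (C and D): 1 − (1 − 0.85000)(1 − 0.86000) = 0.97900
Series ([0.95170] and [0.97900]): 0.95170 × 0.97900 = 0.93171
Parallel (E and F): 1 − (1 − 0.99000)(1 − 0.82000) = 0.99820
Series ([0.99820] and G): 0.99820 × 0.95000 = 0.94829
Parallel ([0.93171] and [0.94829]): 1 − (1 − 0.93171)(1 − 0.94829) = 0.996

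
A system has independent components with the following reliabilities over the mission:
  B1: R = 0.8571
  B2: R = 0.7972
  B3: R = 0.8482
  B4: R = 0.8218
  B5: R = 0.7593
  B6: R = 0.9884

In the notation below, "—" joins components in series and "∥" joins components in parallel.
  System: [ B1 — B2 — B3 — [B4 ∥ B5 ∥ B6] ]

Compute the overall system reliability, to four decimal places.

0.5793

Parallel (B4, B5, and B6): 1 − (1 − 0.821800)(1 − 0.759300)(1 − 0.988400) = 0.999502
Series (B1, B2, B3, and [0.999502]): 0.857100 × 0.797200 × 0.848200 × 0.999502 = 0.5793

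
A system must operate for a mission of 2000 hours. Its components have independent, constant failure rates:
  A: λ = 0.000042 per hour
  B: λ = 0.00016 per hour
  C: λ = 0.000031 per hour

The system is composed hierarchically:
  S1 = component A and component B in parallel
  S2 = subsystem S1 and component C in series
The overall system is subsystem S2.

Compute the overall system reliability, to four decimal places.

R(A) = exp(−0.000042 × 2000) = 0.919431
R(B) = exp(−0.00016 × 2000) = 0.726149
R(C) = exp(−0.000031 × 2000) = 0.939883
Parallel (A and B): 1 − (1 − 0.919431)(1 − 0.726149) = 0.977936
Series ([0.977936] and C): 0.977936 × 0.939883 = 0.9191

0.9191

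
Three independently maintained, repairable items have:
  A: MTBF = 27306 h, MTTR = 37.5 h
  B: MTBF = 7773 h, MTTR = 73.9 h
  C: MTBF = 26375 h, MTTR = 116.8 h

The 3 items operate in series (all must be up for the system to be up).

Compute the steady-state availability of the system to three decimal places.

0.985

A(A) = MTBF/(MTBF+MTTR) = 27306/(27306+37.5) = 0.998629
A(B) = MTBF/(MTBF+MTTR) = 7773/(7773+73.9) = 0.990582
A(C) = MTBF/(MTBF+MTTR) = 26375/(26375+116.8) = 0.995591
Series availability: 0.998629 × 0.990582 × 0.995591 = 0.985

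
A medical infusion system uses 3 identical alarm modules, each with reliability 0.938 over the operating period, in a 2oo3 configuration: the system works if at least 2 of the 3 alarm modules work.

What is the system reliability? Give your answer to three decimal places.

0.989

R = Σ_{i=2}^{3} C(3,i) p^i (1−p)^{3−i} with p = 0.938
C(3,2)·0.938^2·0.062^1 = 0.16365
C(3,3)·0.938^3·0.062^0 = 0.82529
Sum = 0.989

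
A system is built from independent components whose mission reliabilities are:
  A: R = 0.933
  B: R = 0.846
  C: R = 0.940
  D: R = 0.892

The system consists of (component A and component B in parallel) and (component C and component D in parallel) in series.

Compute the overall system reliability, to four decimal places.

Parallel (A and B): 1 − (1 − 0.933000)(1 − 0.846000) = 0.989682
Parallel (C and D): 1 − (1 − 0.940000)(1 − 0.892000) = 0.993520
Series ([0.989682] and [0.993520]): 0.989682 × 0.993520 = 0.9833

0.9833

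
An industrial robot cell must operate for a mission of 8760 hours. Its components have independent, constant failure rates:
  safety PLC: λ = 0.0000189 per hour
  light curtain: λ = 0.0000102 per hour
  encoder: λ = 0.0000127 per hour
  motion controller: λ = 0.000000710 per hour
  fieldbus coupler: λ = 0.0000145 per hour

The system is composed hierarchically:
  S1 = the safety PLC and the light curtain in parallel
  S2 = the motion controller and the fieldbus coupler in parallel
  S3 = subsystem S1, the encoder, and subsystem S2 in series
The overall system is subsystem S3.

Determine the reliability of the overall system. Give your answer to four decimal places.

R(safety PLC) = exp(−0.0000189 × 8760) = 0.847416
R(light curtain) = exp(−0.0000102 × 8760) = 0.914524
R(encoder) = exp(−0.0000127 × 8760) = 0.894713
R(motion controller) = exp(−0.000000710 × 8760) = 0.993800
R(fieldbus coupler) = exp(−0.0000145 × 8760) = 0.880716
Parallel (safety PLC and light curtain): 1 − (1 − 0.847416)(1 − 0.914524) = 0.986958
Parallel (motion controller and fieldbus coupler): 1 − (1 − 0.993800)(1 − 0.880716) = 0.999260
Series ([0.986958], encoder, and [0.999260]): 0.986958 × 0.894713 × 0.999260 = 0.8824

0.8824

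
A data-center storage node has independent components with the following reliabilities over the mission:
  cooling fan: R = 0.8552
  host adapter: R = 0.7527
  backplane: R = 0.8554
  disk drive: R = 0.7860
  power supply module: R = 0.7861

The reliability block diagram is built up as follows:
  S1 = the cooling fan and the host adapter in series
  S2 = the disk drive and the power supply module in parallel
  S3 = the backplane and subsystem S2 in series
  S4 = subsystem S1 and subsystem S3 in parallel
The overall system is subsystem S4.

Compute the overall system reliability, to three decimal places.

0.935

Series (cooling fan and host adapter): 0.85520 × 0.75270 = 0.64371
Parallel (disk drive and power supply module): 1 − (1 − 0.78600)(1 − 0.78610) = 0.95423
Series (backplane and [0.95423]): 0.85540 × 0.95423 = 0.81625
Parallel ([0.64371] and [0.81625]): 1 − (1 − 0.64371)(1 − 0.81625) = 0.935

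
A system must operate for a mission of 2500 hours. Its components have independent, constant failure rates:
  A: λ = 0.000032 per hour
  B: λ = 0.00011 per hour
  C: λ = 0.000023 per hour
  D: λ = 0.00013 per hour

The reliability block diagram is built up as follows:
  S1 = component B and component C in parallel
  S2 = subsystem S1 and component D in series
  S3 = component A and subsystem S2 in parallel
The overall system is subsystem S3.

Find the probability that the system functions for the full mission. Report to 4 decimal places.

0.9779

R(A) = exp(−0.000032 × 2500) = 0.923116
R(B) = exp(−0.00011 × 2500) = 0.759572
R(C) = exp(−0.000023 × 2500) = 0.944122
R(D) = exp(−0.00013 × 2500) = 0.722527
Parallel (B and C): 1 − (1 − 0.759572)(1 − 0.944122) = 0.986565
Series ([0.986565] and D): 0.986565 × 0.722527 = 0.712820
Parallel (A and [0.712820]): 1 − (1 − 0.923116)(1 − 0.712820) = 0.9779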